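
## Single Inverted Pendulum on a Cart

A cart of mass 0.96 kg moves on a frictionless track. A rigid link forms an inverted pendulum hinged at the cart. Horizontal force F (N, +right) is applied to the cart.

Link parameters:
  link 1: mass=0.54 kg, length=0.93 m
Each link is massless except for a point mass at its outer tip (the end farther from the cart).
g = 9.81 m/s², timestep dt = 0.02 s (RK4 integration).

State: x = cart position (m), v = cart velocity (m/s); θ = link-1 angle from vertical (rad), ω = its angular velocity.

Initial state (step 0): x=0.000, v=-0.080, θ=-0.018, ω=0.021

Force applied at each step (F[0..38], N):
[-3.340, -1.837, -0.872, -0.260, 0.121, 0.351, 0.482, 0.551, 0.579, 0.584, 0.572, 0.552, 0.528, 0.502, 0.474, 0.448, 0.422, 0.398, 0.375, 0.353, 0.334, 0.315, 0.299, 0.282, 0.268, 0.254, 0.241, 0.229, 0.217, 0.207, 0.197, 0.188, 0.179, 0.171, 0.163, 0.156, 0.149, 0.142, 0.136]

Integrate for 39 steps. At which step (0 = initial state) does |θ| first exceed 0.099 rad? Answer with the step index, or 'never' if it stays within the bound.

Answer: never

Derivation:
apply F[0]=-3.340 → step 1: x=-0.002, v=-0.148, θ=-0.017, ω=0.090
apply F[1]=-1.837 → step 2: x=-0.006, v=-0.184, θ=-0.015, ω=0.126
apply F[2]=-0.872 → step 3: x=-0.009, v=-0.201, θ=-0.012, ω=0.141
apply F[3]=-0.260 → step 4: x=-0.014, v=-0.205, θ=-0.009, ω=0.143
apply F[4]=+0.121 → step 5: x=-0.018, v=-0.202, θ=-0.006, ω=0.138
apply F[5]=+0.351 → step 6: x=-0.022, v=-0.194, θ=-0.004, ω=0.129
apply F[6]=+0.482 → step 7: x=-0.025, v=-0.184, θ=-0.001, ω=0.117
apply F[7]=+0.551 → step 8: x=-0.029, v=-0.172, θ=0.001, ω=0.105
apply F[8]=+0.579 → step 9: x=-0.032, v=-0.160, θ=0.003, ω=0.092
apply F[9]=+0.584 → step 10: x=-0.035, v=-0.148, θ=0.005, ω=0.080
apply F[10]=+0.572 → step 11: x=-0.038, v=-0.137, θ=0.006, ω=0.069
apply F[11]=+0.552 → step 12: x=-0.041, v=-0.126, θ=0.007, ω=0.059
apply F[12]=+0.528 → step 13: x=-0.043, v=-0.116, θ=0.008, ω=0.050
apply F[13]=+0.502 → step 14: x=-0.045, v=-0.107, θ=0.009, ω=0.042
apply F[14]=+0.474 → step 15: x=-0.047, v=-0.098, θ=0.010, ω=0.034
apply F[15]=+0.448 → step 16: x=-0.049, v=-0.090, θ=0.011, ω=0.028
apply F[16]=+0.422 → step 17: x=-0.051, v=-0.082, θ=0.011, ω=0.022
apply F[17]=+0.398 → step 18: x=-0.053, v=-0.075, θ=0.012, ω=0.017
apply F[18]=+0.375 → step 19: x=-0.054, v=-0.069, θ=0.012, ω=0.012
apply F[19]=+0.353 → step 20: x=-0.055, v=-0.063, θ=0.012, ω=0.008
apply F[20]=+0.334 → step 21: x=-0.057, v=-0.057, θ=0.012, ω=0.005
apply F[21]=+0.315 → step 22: x=-0.058, v=-0.052, θ=0.012, ω=0.002
apply F[22]=+0.299 → step 23: x=-0.059, v=-0.047, θ=0.012, ω=-0.001
apply F[23]=+0.282 → step 24: x=-0.060, v=-0.042, θ=0.012, ω=-0.003
apply F[24]=+0.268 → step 25: x=-0.060, v=-0.038, θ=0.012, ω=-0.005
apply F[25]=+0.254 → step 26: x=-0.061, v=-0.034, θ=0.012, ω=-0.007
apply F[26]=+0.241 → step 27: x=-0.062, v=-0.031, θ=0.012, ω=-0.008
apply F[27]=+0.229 → step 28: x=-0.062, v=-0.027, θ=0.012, ω=-0.009
apply F[28]=+0.217 → step 29: x=-0.063, v=-0.024, θ=0.012, ω=-0.010
apply F[29]=+0.207 → step 30: x=-0.063, v=-0.021, θ=0.011, ω=-0.011
apply F[30]=+0.197 → step 31: x=-0.064, v=-0.018, θ=0.011, ω=-0.012
apply F[31]=+0.188 → step 32: x=-0.064, v=-0.015, θ=0.011, ω=-0.012
apply F[32]=+0.179 → step 33: x=-0.064, v=-0.013, θ=0.011, ω=-0.013
apply F[33]=+0.171 → step 34: x=-0.064, v=-0.010, θ=0.010, ω=-0.013
apply F[34]=+0.163 → step 35: x=-0.065, v=-0.008, θ=0.010, ω=-0.013
apply F[35]=+0.156 → step 36: x=-0.065, v=-0.006, θ=0.010, ω=-0.014
apply F[36]=+0.149 → step 37: x=-0.065, v=-0.004, θ=0.010, ω=-0.014
apply F[37]=+0.142 → step 38: x=-0.065, v=-0.002, θ=0.009, ω=-0.014
apply F[38]=+0.136 → step 39: x=-0.065, v=-0.000, θ=0.009, ω=-0.014
max |θ| = 0.018 ≤ 0.099 over all 40 states.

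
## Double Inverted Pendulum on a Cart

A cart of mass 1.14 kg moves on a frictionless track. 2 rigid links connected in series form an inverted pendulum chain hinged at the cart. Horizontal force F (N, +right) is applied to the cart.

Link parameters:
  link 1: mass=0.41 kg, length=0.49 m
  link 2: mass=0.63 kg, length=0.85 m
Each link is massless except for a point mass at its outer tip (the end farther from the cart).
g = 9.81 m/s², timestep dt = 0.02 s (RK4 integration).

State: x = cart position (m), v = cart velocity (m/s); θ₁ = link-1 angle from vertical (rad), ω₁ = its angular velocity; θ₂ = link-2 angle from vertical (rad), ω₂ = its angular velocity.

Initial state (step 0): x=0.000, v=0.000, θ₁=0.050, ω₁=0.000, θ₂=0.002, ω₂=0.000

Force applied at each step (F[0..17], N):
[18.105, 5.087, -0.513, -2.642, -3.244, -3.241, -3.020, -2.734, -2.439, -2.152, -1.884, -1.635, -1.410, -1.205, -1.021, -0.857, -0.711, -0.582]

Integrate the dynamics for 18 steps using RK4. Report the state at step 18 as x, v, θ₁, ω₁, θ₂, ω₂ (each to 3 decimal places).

Answer: x=0.041, v=-0.081, θ₁=-0.017, ω₁=0.086, θ₂=-0.010, ω₂=0.019

Derivation:
apply F[0]=+18.105 → step 1: x=0.003, v=0.308, θ₁=0.044, ω₁=-0.579, θ₂=0.002, ω₂=-0.029
apply F[1]=+5.087 → step 2: x=0.010, v=0.391, θ₁=0.031, ω₁=-0.710, θ₂=0.001, ω₂=-0.050
apply F[2]=-0.513 → step 3: x=0.018, v=0.378, θ₁=0.018, ω₁=-0.659, θ₂=-0.000, ω₂=-0.064
apply F[3]=-2.642 → step 4: x=0.025, v=0.329, θ₁=0.006, ω₁=-0.548, θ₂=-0.002, ω₂=-0.071
apply F[4]=-3.244 → step 5: x=0.031, v=0.272, θ₁=-0.004, ω₁=-0.430, θ₂=-0.003, ω₂=-0.073
apply F[5]=-3.241 → step 6: x=0.036, v=0.217, θ₁=-0.012, ω₁=-0.322, θ₂=-0.004, ω₂=-0.070
apply F[6]=-3.020 → step 7: x=0.040, v=0.167, θ₁=-0.017, ω₁=-0.231, θ₂=-0.006, ω₂=-0.065
apply F[7]=-2.734 → step 8: x=0.042, v=0.122, θ₁=-0.021, ω₁=-0.156, θ₂=-0.007, ω₂=-0.057
apply F[8]=-2.439 → step 9: x=0.044, v=0.083, θ₁=-0.023, ω₁=-0.095, θ₂=-0.008, ω₂=-0.049
apply F[9]=-2.152 → step 10: x=0.046, v=0.050, θ₁=-0.025, ω₁=-0.046, θ₂=-0.009, ω₂=-0.039
apply F[10]=-1.884 → step 11: x=0.047, v=0.021, θ₁=-0.025, ω₁=-0.007, θ₂=-0.010, ω₂=-0.030
apply F[11]=-1.635 → step 12: x=0.047, v=-0.003, θ₁=-0.025, ω₁=0.022, θ₂=-0.010, ω₂=-0.021
apply F[12]=-1.410 → step 13: x=0.046, v=-0.023, θ₁=-0.025, ω₁=0.044, θ₂=-0.011, ω₂=-0.012
apply F[13]=-1.205 → step 14: x=0.046, v=-0.040, θ₁=-0.024, ω₁=0.061, θ₂=-0.011, ω₂=-0.005
apply F[14]=-1.021 → step 15: x=0.045, v=-0.054, θ₁=-0.022, ω₁=0.072, θ₂=-0.011, ω₂=0.003
apply F[15]=-0.857 → step 16: x=0.044, v=-0.065, θ₁=-0.021, ω₁=0.080, θ₂=-0.011, ω₂=0.009
apply F[16]=-0.711 → step 17: x=0.042, v=-0.074, θ₁=-0.019, ω₁=0.084, θ₂=-0.010, ω₂=0.014
apply F[17]=-0.582 → step 18: x=0.041, v=-0.081, θ₁=-0.017, ω₁=0.086, θ₂=-0.010, ω₂=0.019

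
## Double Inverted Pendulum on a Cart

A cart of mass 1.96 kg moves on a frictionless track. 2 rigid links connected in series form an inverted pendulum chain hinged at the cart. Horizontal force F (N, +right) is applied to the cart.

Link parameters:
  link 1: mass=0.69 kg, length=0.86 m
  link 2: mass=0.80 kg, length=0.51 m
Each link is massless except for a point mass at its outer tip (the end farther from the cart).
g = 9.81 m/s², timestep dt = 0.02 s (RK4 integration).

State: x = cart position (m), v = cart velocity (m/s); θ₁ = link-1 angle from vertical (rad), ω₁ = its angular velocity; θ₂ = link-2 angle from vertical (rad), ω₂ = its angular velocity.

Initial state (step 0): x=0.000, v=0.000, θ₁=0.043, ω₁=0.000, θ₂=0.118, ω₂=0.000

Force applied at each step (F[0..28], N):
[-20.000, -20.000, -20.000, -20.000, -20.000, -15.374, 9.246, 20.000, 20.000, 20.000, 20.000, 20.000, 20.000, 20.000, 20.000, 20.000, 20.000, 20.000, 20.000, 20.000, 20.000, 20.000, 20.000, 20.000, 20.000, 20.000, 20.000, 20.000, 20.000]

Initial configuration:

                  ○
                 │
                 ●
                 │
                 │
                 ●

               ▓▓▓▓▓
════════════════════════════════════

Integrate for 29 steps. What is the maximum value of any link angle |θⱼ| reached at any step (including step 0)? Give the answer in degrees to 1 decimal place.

apply F[0]=-20.000 → step 1: x=-0.002, v=-0.210, θ₁=0.045, ω₁=0.236, θ₂=0.119, ω₂=0.058
apply F[1]=-20.000 → step 2: x=-0.008, v=-0.421, θ₁=0.052, ω₁=0.474, θ₂=0.120, ω₂=0.113
apply F[2]=-20.000 → step 3: x=-0.019, v=-0.633, θ₁=0.064, ω₁=0.718, θ₂=0.123, ω₂=0.161
apply F[3]=-20.000 → step 4: x=-0.034, v=-0.846, θ₁=0.081, ω₁=0.970, θ₂=0.127, ω₂=0.198
apply F[4]=-20.000 → step 5: x=-0.053, v=-1.061, θ₁=0.103, ω₁=1.232, θ₂=0.131, ω₂=0.222
apply F[5]=-15.374 → step 6: x=-0.076, v=-1.231, θ₁=0.130, ω₁=1.451, θ₂=0.135, ω₂=0.232
apply F[6]=+9.246 → step 7: x=-0.100, v=-1.155, θ₁=0.159, ω₁=1.398, θ₂=0.140, ω₂=0.228
apply F[7]=+20.000 → step 8: x=-0.121, v=-0.976, θ₁=0.185, ω₁=1.240, θ₂=0.144, ω₂=0.203
apply F[8]=+20.000 → step 9: x=-0.139, v=-0.802, θ₁=0.208, ω₁=1.100, θ₂=0.148, ω₂=0.160
apply F[9]=+20.000 → step 10: x=-0.153, v=-0.632, θ₁=0.229, ω₁=0.977, θ₂=0.151, ω₂=0.099
apply F[10]=+20.000 → step 11: x=-0.164, v=-0.466, θ₁=0.247, ω₁=0.868, θ₂=0.152, ω₂=0.020
apply F[11]=+20.000 → step 12: x=-0.172, v=-0.304, θ₁=0.264, ω₁=0.773, θ₂=0.151, ω₂=-0.075
apply F[12]=+20.000 → step 13: x=-0.176, v=-0.144, θ₁=0.278, ω₁=0.691, θ₂=0.149, ω₂=-0.187
apply F[13]=+20.000 → step 14: x=-0.177, v=0.013, θ₁=0.292, ω₁=0.620, θ₂=0.144, ω₂=-0.315
apply F[14]=+20.000 → step 15: x=-0.176, v=0.168, θ₁=0.303, ω₁=0.560, θ₂=0.136, ω₂=-0.461
apply F[15]=+20.000 → step 16: x=-0.171, v=0.321, θ₁=0.314, ω₁=0.511, θ₂=0.125, ω₂=-0.625
apply F[16]=+20.000 → step 17: x=-0.163, v=0.473, θ₁=0.324, ω₁=0.471, θ₂=0.111, ω₂=-0.809
apply F[17]=+20.000 → step 18: x=-0.152, v=0.625, θ₁=0.333, ω₁=0.439, θ₂=0.093, ω₂=-1.012
apply F[18]=+20.000 → step 19: x=-0.138, v=0.776, θ₁=0.341, ω₁=0.416, θ₂=0.070, ω₂=-1.236
apply F[19]=+20.000 → step 20: x=-0.121, v=0.928, θ₁=0.350, ω₁=0.399, θ₂=0.043, ω₂=-1.482
apply F[20]=+20.000 → step 21: x=-0.101, v=1.080, θ₁=0.357, ω₁=0.387, θ₂=0.011, ω₂=-1.749
apply F[21]=+20.000 → step 22: x=-0.078, v=1.234, θ₁=0.365, ω₁=0.378, θ₂=-0.027, ω₂=-2.037
apply F[22]=+20.000 → step 23: x=-0.051, v=1.389, θ₁=0.373, ω₁=0.369, θ₂=-0.071, ω₂=-2.343
apply F[23]=+20.000 → step 24: x=-0.022, v=1.546, θ₁=0.380, ω₁=0.355, θ₂=-0.121, ω₂=-2.665
apply F[24]=+20.000 → step 25: x=0.011, v=1.706, θ₁=0.387, ω₁=0.334, θ₂=-0.177, ω₂=-2.998
apply F[25]=+20.000 → step 26: x=0.046, v=1.869, θ₁=0.393, ω₁=0.300, θ₂=-0.241, ω₂=-3.340
apply F[26]=+20.000 → step 27: x=0.085, v=2.034, θ₁=0.399, ω₁=0.247, θ₂=-0.311, ω₂=-3.686
apply F[27]=+20.000 → step 28: x=0.128, v=2.202, θ₁=0.403, ω₁=0.173, θ₂=-0.388, ω₂=-4.035
apply F[28]=+20.000 → step 29: x=0.173, v=2.373, θ₁=0.405, ω₁=0.071, θ₂=-0.472, ω₂=-4.384
Max |angle| over trajectory = 0.472 rad = 27.1°.

Answer: 27.1°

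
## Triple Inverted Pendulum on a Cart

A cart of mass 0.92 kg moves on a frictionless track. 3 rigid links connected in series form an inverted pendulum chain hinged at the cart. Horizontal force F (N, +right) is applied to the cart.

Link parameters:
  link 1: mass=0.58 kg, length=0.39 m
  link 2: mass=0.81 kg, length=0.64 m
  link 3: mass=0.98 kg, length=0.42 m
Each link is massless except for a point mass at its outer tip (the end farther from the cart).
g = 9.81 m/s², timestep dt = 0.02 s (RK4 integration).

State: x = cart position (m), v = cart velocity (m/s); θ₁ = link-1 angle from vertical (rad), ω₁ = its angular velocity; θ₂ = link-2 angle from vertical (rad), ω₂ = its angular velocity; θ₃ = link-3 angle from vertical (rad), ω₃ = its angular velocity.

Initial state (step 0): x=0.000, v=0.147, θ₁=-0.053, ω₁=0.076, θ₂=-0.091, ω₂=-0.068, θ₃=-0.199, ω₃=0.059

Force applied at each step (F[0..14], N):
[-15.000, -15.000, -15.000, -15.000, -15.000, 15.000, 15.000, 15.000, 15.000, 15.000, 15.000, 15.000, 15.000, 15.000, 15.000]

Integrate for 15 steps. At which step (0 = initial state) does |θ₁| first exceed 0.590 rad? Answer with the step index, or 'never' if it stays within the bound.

Answer: 11

Derivation:
apply F[0]=-15.000 → step 1: x=-0.000, v=-0.153, θ₁=-0.043, ω₁=0.887, θ₂=-0.092, ω₂=-0.082, θ₃=-0.199, ω₃=-0.056
apply F[1]=-15.000 → step 2: x=-0.006, v=-0.463, θ₁=-0.017, ω₁=1.758, θ₂=-0.094, ω₂=-0.118, θ₃=-0.201, ω₃=-0.160
apply F[2]=-15.000 → step 3: x=-0.019, v=-0.790, θ₁=0.027, ω₁=2.712, θ₂=-0.097, ω₂=-0.182, θ₃=-0.205, ω₃=-0.244
apply F[3]=-15.000 → step 4: x=-0.038, v=-1.128, θ₁=0.092, ω₁=3.709, θ₂=-0.102, ω₂=-0.249, θ₃=-0.211, ω₃=-0.292
apply F[4]=-15.000 → step 5: x=-0.064, v=-1.457, θ₁=0.175, ω₁=4.628, θ₂=-0.107, ω₂=-0.261, θ₃=-0.217, ω₃=-0.299
apply F[5]=+15.000 → step 6: x=-0.090, v=-1.174, θ₁=0.263, ω₁=4.210, θ₂=-0.113, ω₂=-0.403, θ₃=-0.223, ω₃=-0.339
apply F[6]=+15.000 → step 7: x=-0.111, v=-0.914, θ₁=0.345, ω₁=3.978, θ₂=-0.124, ω₂=-0.614, θ₃=-0.230, ω₃=-0.383
apply F[7]=+15.000 → step 8: x=-0.127, v=-0.670, θ₁=0.423, ω₁=3.864, θ₂=-0.138, ω₂=-0.866, θ₃=-0.238, ω₃=-0.423
apply F[8]=+15.000 → step 9: x=-0.138, v=-0.434, θ₁=0.500, ω₁=3.819, θ₂=-0.158, ω₂=-1.141, θ₃=-0.247, ω₃=-0.453
apply F[9]=+15.000 → step 10: x=-0.144, v=-0.200, θ₁=0.576, ω₁=3.808, θ₂=-0.184, ω₂=-1.425, θ₃=-0.256, ω₃=-0.473
apply F[10]=+15.000 → step 11: x=-0.146, v=0.033, θ₁=0.652, ω₁=3.810, θ₂=-0.215, ω₂=-1.711, θ₃=-0.266, ω₃=-0.485
apply F[11]=+15.000 → step 12: x=-0.143, v=0.267, θ₁=0.729, ω₁=3.812, θ₂=-0.252, ω₂=-1.995, θ₃=-0.276, ω₃=-0.489
apply F[12]=+15.000 → step 13: x=-0.135, v=0.502, θ₁=0.805, ω₁=3.804, θ₂=-0.295, ω₂=-2.276, θ₃=-0.286, ω₃=-0.490
apply F[13]=+15.000 → step 14: x=-0.123, v=0.737, θ₁=0.881, ω₁=3.781, θ₂=-0.343, ω₂=-2.554, θ₃=-0.295, ω₃=-0.490
apply F[14]=+15.000 → step 15: x=-0.106, v=0.970, θ₁=0.956, ω₁=3.739, θ₂=-0.397, ω₂=-2.831, θ₃=-0.305, ω₃=-0.494
|θ₁| = 0.652 > 0.590 first at step 11.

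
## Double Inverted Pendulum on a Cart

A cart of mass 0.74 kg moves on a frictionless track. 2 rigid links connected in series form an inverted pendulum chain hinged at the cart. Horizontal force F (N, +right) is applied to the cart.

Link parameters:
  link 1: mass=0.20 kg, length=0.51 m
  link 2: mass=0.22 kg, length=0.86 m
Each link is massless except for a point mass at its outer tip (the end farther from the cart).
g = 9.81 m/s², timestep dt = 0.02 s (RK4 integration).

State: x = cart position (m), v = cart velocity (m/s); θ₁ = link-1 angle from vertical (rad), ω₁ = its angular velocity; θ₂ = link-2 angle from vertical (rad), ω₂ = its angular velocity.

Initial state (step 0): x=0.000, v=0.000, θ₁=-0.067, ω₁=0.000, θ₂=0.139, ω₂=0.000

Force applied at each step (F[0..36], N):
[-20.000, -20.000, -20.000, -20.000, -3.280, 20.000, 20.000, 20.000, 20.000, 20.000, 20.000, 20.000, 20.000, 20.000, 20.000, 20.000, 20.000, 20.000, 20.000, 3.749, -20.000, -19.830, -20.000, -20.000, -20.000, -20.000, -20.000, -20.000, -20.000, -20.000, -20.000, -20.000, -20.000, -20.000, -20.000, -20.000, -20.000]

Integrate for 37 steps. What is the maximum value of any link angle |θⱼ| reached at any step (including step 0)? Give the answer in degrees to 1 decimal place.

apply F[0]=-20.000 → step 1: x=-0.005, v=-0.533, θ₁=-0.058, ω₁=0.925, θ₂=0.140, ω₂=0.107
apply F[1]=-20.000 → step 2: x=-0.021, v=-1.068, θ₁=-0.030, ω₁=1.881, θ₂=0.143, ω₂=0.194
apply F[2]=-20.000 → step 3: x=-0.048, v=-1.608, θ₁=0.018, ω₁=2.891, θ₂=0.148, ω₂=0.246
apply F[3]=-20.000 → step 4: x=-0.086, v=-2.150, θ₁=0.086, ω₁=3.960, θ₂=0.153, ω₂=0.259
apply F[4]=-3.280 → step 5: x=-0.130, v=-2.239, θ₁=0.168, ω₁=4.181, θ₂=0.158, ω₂=0.260
apply F[5]=+20.000 → step 6: x=-0.169, v=-1.717, θ₁=0.242, ω₁=3.275, θ₂=0.163, ω₂=0.242
apply F[6]=+20.000 → step 7: x=-0.198, v=-1.213, θ₁=0.299, ω₁=2.480, θ₂=0.167, ω₂=0.179
apply F[7]=+20.000 → step 8: x=-0.218, v=-0.724, θ₁=0.342, ω₁=1.785, θ₂=0.170, ω₂=0.072
apply F[8]=+20.000 → step 9: x=-0.227, v=-0.246, θ₁=0.371, ω₁=1.168, θ₂=0.170, ω₂=-0.072
apply F[9]=+20.000 → step 10: x=-0.228, v=0.224, θ₁=0.389, ω₁=0.602, θ₂=0.167, ω₂=-0.243
apply F[10]=+20.000 → step 11: x=-0.218, v=0.691, θ₁=0.396, ω₁=0.065, θ₂=0.160, ω₂=-0.431
apply F[11]=+20.000 → step 12: x=-0.200, v=1.158, θ₁=0.392, ω₁=-0.467, θ₂=0.150, ω₂=-0.625
apply F[12]=+20.000 → step 13: x=-0.172, v=1.629, θ₁=0.377, ω₁=-1.015, θ₂=0.135, ω₂=-0.817
apply F[13]=+20.000 → step 14: x=-0.135, v=2.107, θ₁=0.351, ω₁=-1.603, θ₂=0.117, ω₂=-0.996
apply F[14]=+20.000 → step 15: x=-0.088, v=2.595, θ₁=0.312, ω₁=-2.255, θ₂=0.095, ω₂=-1.150
apply F[15]=+20.000 → step 16: x=-0.031, v=3.098, θ₁=0.260, ω₁=-2.995, θ₂=0.071, ω₂=-1.267
apply F[16]=+20.000 → step 17: x=0.036, v=3.617, θ₁=0.192, ω₁=-3.843, θ₂=0.045, ω₂=-1.337
apply F[17]=+20.000 → step 18: x=0.114, v=4.151, θ₁=0.105, ω₁=-4.808, θ₂=0.018, ω₂=-1.357
apply F[18]=+20.000 → step 19: x=0.202, v=4.693, θ₁=-0.001, ω₁=-5.856, θ₂=-0.009, ω₂=-1.350
apply F[19]=+3.749 → step 20: x=0.297, v=4.788, θ₁=-0.120, ω₁=-6.047, θ₂=-0.036, ω₂=-1.368
apply F[20]=-20.000 → step 21: x=0.388, v=4.244, θ₁=-0.231, ω₁=-5.053, θ₂=-0.064, ω₂=-1.378
apply F[21]=-19.830 → step 22: x=0.467, v=3.723, θ₁=-0.323, ω₁=-4.210, θ₂=-0.091, ω₂=-1.332
apply F[22]=-20.000 → step 23: x=0.537, v=3.220, θ₁=-0.400, ω₁=-3.515, θ₂=-0.116, ω₂=-1.216
apply F[23]=-20.000 → step 24: x=0.596, v=2.736, θ₁=-0.465, ω₁=-2.958, θ₂=-0.139, ω₂=-1.040
apply F[24]=-20.000 → step 25: x=0.646, v=2.270, θ₁=-0.520, ω₁=-2.518, θ₂=-0.158, ω₂=-0.813
apply F[25]=-20.000 → step 26: x=0.687, v=1.817, θ₁=-0.566, ω₁=-2.174, θ₂=-0.171, ω₂=-0.544
apply F[26]=-20.000 → step 27: x=0.719, v=1.374, θ₁=-0.607, ω₁=-1.908, θ₂=-0.179, ω₂=-0.241
apply F[27]=-20.000 → step 28: x=0.742, v=0.938, θ₁=-0.643, ω₁=-1.706, θ₂=-0.181, ω₂=0.091
apply F[28]=-20.000 → step 29: x=0.756, v=0.508, θ₁=-0.676, ω₁=-1.554, θ₂=-0.175, ω₂=0.448
apply F[29]=-20.000 → step 30: x=0.762, v=0.080, θ₁=-0.705, ω₁=-1.440, θ₂=-0.163, ω₂=0.828
apply F[30]=-20.000 → step 31: x=0.760, v=-0.347, θ₁=-0.733, ω₁=-1.351, θ₂=-0.142, ω₂=1.227
apply F[31]=-20.000 → step 32: x=0.748, v=-0.774, θ₁=-0.760, ω₁=-1.274, θ₂=-0.114, ω₂=1.642
apply F[32]=-20.000 → step 33: x=0.729, v=-1.204, θ₁=-0.784, ω₁=-1.195, θ₂=-0.076, ω₂=2.069
apply F[33]=-20.000 → step 34: x=0.700, v=-1.637, θ₁=-0.807, ω₁=-1.098, θ₂=-0.031, ω₂=2.507
apply F[34]=-20.000 → step 35: x=0.663, v=-2.074, θ₁=-0.828, ω₁=-0.967, θ₂=0.024, ω₂=2.951
apply F[35]=-20.000 → step 36: x=0.617, v=-2.514, θ₁=-0.846, ω₁=-0.784, θ₂=0.087, ω₂=3.400
apply F[36]=-20.000 → step 37: x=0.563, v=-2.959, θ₁=-0.859, ω₁=-0.531, θ₂=0.160, ω₂=3.853
Max |angle| over trajectory = 0.859 rad = 49.2°.

Answer: 49.2°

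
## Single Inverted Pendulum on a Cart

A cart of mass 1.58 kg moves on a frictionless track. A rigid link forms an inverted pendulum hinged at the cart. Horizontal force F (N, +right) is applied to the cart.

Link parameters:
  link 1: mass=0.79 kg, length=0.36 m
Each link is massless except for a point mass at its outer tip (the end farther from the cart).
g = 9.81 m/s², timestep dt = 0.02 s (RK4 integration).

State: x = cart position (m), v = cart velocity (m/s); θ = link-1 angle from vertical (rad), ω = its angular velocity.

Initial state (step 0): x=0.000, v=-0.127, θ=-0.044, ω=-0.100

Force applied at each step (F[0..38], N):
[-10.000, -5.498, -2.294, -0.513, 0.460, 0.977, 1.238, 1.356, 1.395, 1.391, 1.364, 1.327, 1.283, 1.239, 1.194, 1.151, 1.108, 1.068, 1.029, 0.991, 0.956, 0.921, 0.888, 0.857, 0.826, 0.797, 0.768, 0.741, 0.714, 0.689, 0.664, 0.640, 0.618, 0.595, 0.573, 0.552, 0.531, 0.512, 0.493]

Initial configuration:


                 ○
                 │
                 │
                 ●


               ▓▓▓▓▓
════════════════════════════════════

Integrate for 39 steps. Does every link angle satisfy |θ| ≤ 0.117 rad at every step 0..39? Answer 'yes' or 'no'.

apply F[0]=-10.000 → step 1: x=-0.004, v=-0.249, θ=-0.043, ω=0.215
apply F[1]=-5.498 → step 2: x=-0.009, v=-0.315, θ=-0.037, ω=0.375
apply F[2]=-2.294 → step 3: x=-0.016, v=-0.341, θ=-0.029, ω=0.429
apply F[3]=-0.513 → step 4: x=-0.023, v=-0.345, θ=-0.020, ω=0.427
apply F[4]=+0.460 → step 5: x=-0.030, v=-0.337, θ=-0.012, ω=0.397
apply F[5]=+0.977 → step 6: x=-0.036, v=-0.324, θ=-0.005, ω=0.356
apply F[6]=+1.238 → step 7: x=-0.043, v=-0.308, θ=0.002, ω=0.312
apply F[7]=+1.356 → step 8: x=-0.049, v=-0.292, θ=0.008, ω=0.268
apply F[8]=+1.395 → step 9: x=-0.054, v=-0.275, θ=0.013, ω=0.228
apply F[9]=+1.391 → step 10: x=-0.060, v=-0.259, θ=0.017, ω=0.191
apply F[10]=+1.364 → step 11: x=-0.065, v=-0.243, θ=0.020, ω=0.158
apply F[11]=+1.327 → step 12: x=-0.069, v=-0.229, θ=0.023, ω=0.130
apply F[12]=+1.283 → step 13: x=-0.074, v=-0.215, θ=0.026, ω=0.105
apply F[13]=+1.239 → step 14: x=-0.078, v=-0.202, θ=0.028, ω=0.083
apply F[14]=+1.194 → step 15: x=-0.082, v=-0.190, θ=0.029, ω=0.064
apply F[15]=+1.151 → step 16: x=-0.085, v=-0.178, θ=0.030, ω=0.048
apply F[16]=+1.108 → step 17: x=-0.089, v=-0.167, θ=0.031, ω=0.034
apply F[17]=+1.068 → step 18: x=-0.092, v=-0.156, θ=0.032, ω=0.022
apply F[18]=+1.029 → step 19: x=-0.095, v=-0.147, θ=0.032, ω=0.012
apply F[19]=+0.991 → step 20: x=-0.098, v=-0.137, θ=0.032, ω=0.003
apply F[20]=+0.956 → step 21: x=-0.101, v=-0.128, θ=0.032, ω=-0.004
apply F[21]=+0.921 → step 22: x=-0.103, v=-0.120, θ=0.032, ω=-0.011
apply F[22]=+0.888 → step 23: x=-0.105, v=-0.112, θ=0.032, ω=-0.016
apply F[23]=+0.857 → step 24: x=-0.108, v=-0.104, θ=0.031, ω=-0.020
apply F[24]=+0.826 → step 25: x=-0.110, v=-0.096, θ=0.031, ω=-0.024
apply F[25]=+0.797 → step 26: x=-0.111, v=-0.089, θ=0.030, ω=-0.027
apply F[26]=+0.768 → step 27: x=-0.113, v=-0.082, θ=0.030, ω=-0.030
apply F[27]=+0.741 → step 28: x=-0.115, v=-0.076, θ=0.029, ω=-0.032
apply F[28]=+0.714 → step 29: x=-0.116, v=-0.070, θ=0.028, ω=-0.033
apply F[29]=+0.689 → step 30: x=-0.118, v=-0.064, θ=0.028, ω=-0.034
apply F[30]=+0.664 → step 31: x=-0.119, v=-0.058, θ=0.027, ω=-0.035
apply F[31]=+0.640 → step 32: x=-0.120, v=-0.053, θ=0.026, ω=-0.036
apply F[32]=+0.618 → step 33: x=-0.121, v=-0.047, θ=0.026, ω=-0.036
apply F[33]=+0.595 → step 34: x=-0.122, v=-0.042, θ=0.025, ω=-0.037
apply F[34]=+0.573 → step 35: x=-0.123, v=-0.037, θ=0.024, ω=-0.037
apply F[35]=+0.552 → step 36: x=-0.123, v=-0.033, θ=0.023, ω=-0.037
apply F[36]=+0.531 → step 37: x=-0.124, v=-0.028, θ=0.023, ω=-0.036
apply F[37]=+0.512 → step 38: x=-0.124, v=-0.024, θ=0.022, ω=-0.036
apply F[38]=+0.493 → step 39: x=-0.125, v=-0.020, θ=0.021, ω=-0.036
Max |angle| over trajectory = 0.044 rad; bound = 0.117 → within bound.

Answer: yes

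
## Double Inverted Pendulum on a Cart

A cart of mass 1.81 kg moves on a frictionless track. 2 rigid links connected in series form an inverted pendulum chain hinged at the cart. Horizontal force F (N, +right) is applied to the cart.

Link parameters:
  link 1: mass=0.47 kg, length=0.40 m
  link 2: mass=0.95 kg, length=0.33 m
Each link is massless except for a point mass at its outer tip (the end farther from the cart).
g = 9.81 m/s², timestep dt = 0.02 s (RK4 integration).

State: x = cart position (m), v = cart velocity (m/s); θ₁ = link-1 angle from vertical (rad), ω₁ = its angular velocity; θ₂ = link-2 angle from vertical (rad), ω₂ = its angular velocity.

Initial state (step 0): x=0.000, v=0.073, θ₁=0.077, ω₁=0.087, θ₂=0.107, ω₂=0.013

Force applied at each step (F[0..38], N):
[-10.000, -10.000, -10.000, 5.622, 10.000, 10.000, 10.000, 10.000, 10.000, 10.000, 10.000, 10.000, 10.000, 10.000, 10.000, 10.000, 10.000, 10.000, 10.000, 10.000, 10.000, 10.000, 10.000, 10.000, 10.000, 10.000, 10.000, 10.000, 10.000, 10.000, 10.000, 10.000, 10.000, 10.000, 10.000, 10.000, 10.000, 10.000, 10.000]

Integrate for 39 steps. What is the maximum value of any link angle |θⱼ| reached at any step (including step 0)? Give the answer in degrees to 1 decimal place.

Answer: 246.5°

Derivation:
apply F[0]=-10.000 → step 1: x=0.000, v=-0.049, θ₁=0.082, ω₁=0.403, θ₂=0.108, ω₂=0.061
apply F[1]=-10.000 → step 2: x=-0.002, v=-0.172, θ₁=0.093, ω₁=0.732, θ₂=0.109, ω₂=0.097
apply F[2]=-10.000 → step 3: x=-0.007, v=-0.296, θ₁=0.111, ω₁=1.084, θ₂=0.111, ω₂=0.111
apply F[3]=+5.622 → step 4: x=-0.012, v=-0.252, θ₁=0.133, ω₁=1.043, θ₂=0.114, ω₂=0.095
apply F[4]=+10.000 → step 5: x=-0.016, v=-0.164, θ₁=0.152, ω₁=0.923, θ₂=0.115, ω₂=0.043
apply F[5]=+10.000 → step 6: x=-0.019, v=-0.079, θ₁=0.170, ω₁=0.837, θ₂=0.115, ω₂=-0.041
apply F[6]=+10.000 → step 7: x=-0.019, v=0.004, θ₁=0.186, ω₁=0.785, θ₂=0.113, ω₂=-0.157
apply F[7]=+10.000 → step 8: x=-0.019, v=0.084, θ₁=0.201, ω₁=0.765, θ₂=0.109, ω₂=-0.308
apply F[8]=+10.000 → step 9: x=-0.016, v=0.162, θ₁=0.217, ω₁=0.779, θ₂=0.101, ω₂=-0.497
apply F[9]=+10.000 → step 10: x=-0.012, v=0.239, θ₁=0.233, ω₁=0.828, θ₂=0.088, ω₂=-0.727
apply F[10]=+10.000 → step 11: x=-0.007, v=0.314, θ₁=0.250, ω₁=0.912, θ₂=0.071, ω₂=-1.005
apply F[11]=+10.000 → step 12: x=0.000, v=0.388, θ₁=0.269, ω₁=1.033, θ₂=0.048, ω₂=-1.332
apply F[12]=+10.000 → step 13: x=0.009, v=0.462, θ₁=0.292, ω₁=1.187, θ₂=0.018, ω₂=-1.709
apply F[13]=+10.000 → step 14: x=0.019, v=0.536, θ₁=0.317, ω₁=1.365, θ₂=-0.021, ω₂=-2.129
apply F[14]=+10.000 → step 15: x=0.030, v=0.613, θ₁=0.346, ω₁=1.552, θ₂=-0.068, ω₂=-2.578
apply F[15]=+10.000 → step 16: x=0.043, v=0.692, θ₁=0.379, ω₁=1.730, θ₂=-0.124, ω₂=-3.037
apply F[16]=+10.000 → step 17: x=0.058, v=0.773, θ₁=0.415, ω₁=1.880, θ₂=-0.189, ω₂=-3.488
apply F[17]=+10.000 → step 18: x=0.074, v=0.859, θ₁=0.454, ω₁=1.989, θ₂=-0.263, ω₂=-3.921
apply F[18]=+10.000 → step 19: x=0.092, v=0.946, θ₁=0.494, ω₁=2.048, θ₂=-0.346, ω₂=-4.334
apply F[19]=+10.000 → step 20: x=0.112, v=1.035, θ₁=0.536, ω₁=2.054, θ₂=-0.437, ω₂=-4.733
apply F[20]=+10.000 → step 21: x=0.134, v=1.125, θ₁=0.576, ω₁=2.002, θ₂=-0.535, ω₂=-5.133
apply F[21]=+10.000 → step 22: x=0.157, v=1.213, θ₁=0.615, ω₁=1.888, θ₂=-0.642, ω₂=-5.550
apply F[22]=+10.000 → step 23: x=0.182, v=1.300, θ₁=0.651, ω₁=1.705, θ₂=-0.757, ω₂=-6.006
apply F[23]=+10.000 → step 24: x=0.209, v=1.383, θ₁=0.683, ω₁=1.439, θ₂=-0.883, ω₂=-6.525
apply F[24]=+10.000 → step 25: x=0.238, v=1.459, θ₁=0.708, ω₁=1.068, θ₂=-1.019, ω₂=-7.140
apply F[25]=+10.000 → step 26: x=0.268, v=1.526, θ₁=0.725, ω₁=0.562, θ₂=-1.169, ω₂=-7.892
apply F[26]=+10.000 → step 27: x=0.299, v=1.578, θ₁=0.729, ω₁=-0.120, θ₂=-1.336, ω₂=-8.835
apply F[27]=+10.000 → step 28: x=0.330, v=1.606, θ₁=0.718, ω₁=-1.029, θ₂=-1.524, ω₂=-10.038
apply F[28]=+10.000 → step 29: x=0.363, v=1.598, θ₁=0.687, ω₁=-2.207, θ₂=-1.740, ω₂=-11.578
apply F[29]=+10.000 → step 30: x=0.394, v=1.533, θ₁=0.628, ω₁=-3.639, θ₂=-1.990, ω₂=-13.500
apply F[30]=+10.000 → step 31: x=0.423, v=1.388, θ₁=0.541, ω₁=-5.108, θ₂=-2.282, ω₂=-15.672
apply F[31]=+10.000 → step 32: x=0.449, v=1.162, θ₁=0.428, ω₁=-5.924, θ₂=-2.614, ω₂=-17.381
apply F[32]=+10.000 → step 33: x=0.470, v=0.938, θ₁=0.315, ω₁=-5.054, θ₂=-2.964, ω₂=-17.175
apply F[33]=+10.000 → step 34: x=0.487, v=0.835, θ₁=0.236, ω₁=-2.736, θ₂=-3.286, ω₂=-14.880
apply F[34]=+10.000 → step 35: x=0.504, v=0.842, θ₁=0.205, ω₁=-0.424, θ₂=-3.557, ω₂=-12.267
apply F[35]=+10.000 → step 36: x=0.521, v=0.900, θ₁=0.215, ω₁=1.271, θ₂=-3.782, ω₂=-10.299
apply F[36]=+10.000 → step 37: x=0.540, v=0.979, θ₁=0.253, ω₁=2.438, θ₂=-3.974, ω₂=-8.992
apply F[37]=+10.000 → step 38: x=0.561, v=1.069, θ₁=0.310, ω₁=3.276, θ₂=-4.145, ω₂=-8.171
apply F[38]=+10.000 → step 39: x=0.583, v=1.166, θ₁=0.383, ω₁=3.936, θ₂=-4.303, ω₂=-7.707
Max |angle| over trajectory = 4.303 rad = 246.5°.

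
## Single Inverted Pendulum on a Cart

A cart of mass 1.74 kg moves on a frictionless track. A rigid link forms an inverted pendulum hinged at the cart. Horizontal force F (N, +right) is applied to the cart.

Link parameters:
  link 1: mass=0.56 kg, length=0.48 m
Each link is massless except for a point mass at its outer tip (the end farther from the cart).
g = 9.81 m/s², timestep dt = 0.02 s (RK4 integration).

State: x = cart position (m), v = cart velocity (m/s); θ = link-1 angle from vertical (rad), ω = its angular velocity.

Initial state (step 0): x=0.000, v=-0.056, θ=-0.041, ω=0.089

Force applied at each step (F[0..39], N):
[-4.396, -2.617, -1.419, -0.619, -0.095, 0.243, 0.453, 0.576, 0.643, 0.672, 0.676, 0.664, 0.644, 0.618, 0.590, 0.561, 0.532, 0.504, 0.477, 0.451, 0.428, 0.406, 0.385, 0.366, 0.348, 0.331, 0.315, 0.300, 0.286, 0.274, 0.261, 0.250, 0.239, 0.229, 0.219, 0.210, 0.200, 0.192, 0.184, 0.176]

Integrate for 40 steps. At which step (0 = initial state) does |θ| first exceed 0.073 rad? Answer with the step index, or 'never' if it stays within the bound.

apply F[0]=-4.396 → step 1: x=-0.002, v=-0.104, θ=-0.038, ω=0.173
apply F[1]=-2.617 → step 2: x=-0.004, v=-0.132, θ=-0.035, ω=0.216
apply F[2]=-1.419 → step 3: x=-0.007, v=-0.146, θ=-0.030, ω=0.232
apply F[3]=-0.619 → step 4: x=-0.010, v=-0.151, θ=-0.025, ω=0.232
apply F[4]=-0.095 → step 5: x=-0.013, v=-0.151, θ=-0.021, ω=0.222
apply F[5]=+0.243 → step 6: x=-0.016, v=-0.147, θ=-0.017, ω=0.206
apply F[6]=+0.453 → step 7: x=-0.019, v=-0.141, θ=-0.013, ω=0.187
apply F[7]=+0.576 → step 8: x=-0.021, v=-0.134, θ=-0.009, ω=0.167
apply F[8]=+0.643 → step 9: x=-0.024, v=-0.126, θ=-0.006, ω=0.148
apply F[9]=+0.672 → step 10: x=-0.026, v=-0.118, θ=-0.003, ω=0.129
apply F[10]=+0.676 → step 11: x=-0.029, v=-0.110, θ=-0.001, ω=0.112
apply F[11]=+0.664 → step 12: x=-0.031, v=-0.102, θ=0.001, ω=0.096
apply F[12]=+0.644 → step 13: x=-0.033, v=-0.095, θ=0.003, ω=0.082
apply F[13]=+0.618 → step 14: x=-0.035, v=-0.088, θ=0.005, ω=0.069
apply F[14]=+0.590 → step 15: x=-0.036, v=-0.082, θ=0.006, ω=0.058
apply F[15]=+0.561 → step 16: x=-0.038, v=-0.076, θ=0.007, ω=0.048
apply F[16]=+0.532 → step 17: x=-0.039, v=-0.070, θ=0.008, ω=0.039
apply F[17]=+0.504 → step 18: x=-0.041, v=-0.065, θ=0.008, ω=0.032
apply F[18]=+0.477 → step 19: x=-0.042, v=-0.060, θ=0.009, ω=0.025
apply F[19]=+0.451 → step 20: x=-0.043, v=-0.055, θ=0.010, ω=0.019
apply F[20]=+0.428 → step 21: x=-0.044, v=-0.051, θ=0.010, ω=0.014
apply F[21]=+0.406 → step 22: x=-0.045, v=-0.047, θ=0.010, ω=0.010
apply F[22]=+0.385 → step 23: x=-0.046, v=-0.043, θ=0.010, ω=0.006
apply F[23]=+0.366 → step 24: x=-0.047, v=-0.039, θ=0.010, ω=0.003
apply F[24]=+0.348 → step 25: x=-0.048, v=-0.036, θ=0.010, ω=0.000
apply F[25]=+0.331 → step 26: x=-0.048, v=-0.033, θ=0.010, ω=-0.002
apply F[26]=+0.315 → step 27: x=-0.049, v=-0.030, θ=0.010, ω=-0.004
apply F[27]=+0.300 → step 28: x=-0.049, v=-0.027, θ=0.010, ω=-0.006
apply F[28]=+0.286 → step 29: x=-0.050, v=-0.025, θ=0.010, ω=-0.007
apply F[29]=+0.274 → step 30: x=-0.050, v=-0.022, θ=0.010, ω=-0.008
apply F[30]=+0.261 → step 31: x=-0.051, v=-0.020, θ=0.010, ω=-0.009
apply F[31]=+0.250 → step 32: x=-0.051, v=-0.017, θ=0.010, ω=-0.010
apply F[32]=+0.239 → step 33: x=-0.052, v=-0.015, θ=0.009, ω=-0.011
apply F[33]=+0.229 → step 34: x=-0.052, v=-0.013, θ=0.009, ω=-0.011
apply F[34]=+0.219 → step 35: x=-0.052, v=-0.011, θ=0.009, ω=-0.012
apply F[35]=+0.210 → step 36: x=-0.052, v=-0.009, θ=0.009, ω=-0.012
apply F[36]=+0.200 → step 37: x=-0.052, v=-0.008, θ=0.008, ω=-0.012
apply F[37]=+0.192 → step 38: x=-0.053, v=-0.006, θ=0.008, ω=-0.012
apply F[38]=+0.184 → step 39: x=-0.053, v=-0.004, θ=0.008, ω=-0.012
apply F[39]=+0.176 → step 40: x=-0.053, v=-0.003, θ=0.008, ω=-0.012
max |θ| = 0.041 ≤ 0.073 over all 41 states.

Answer: never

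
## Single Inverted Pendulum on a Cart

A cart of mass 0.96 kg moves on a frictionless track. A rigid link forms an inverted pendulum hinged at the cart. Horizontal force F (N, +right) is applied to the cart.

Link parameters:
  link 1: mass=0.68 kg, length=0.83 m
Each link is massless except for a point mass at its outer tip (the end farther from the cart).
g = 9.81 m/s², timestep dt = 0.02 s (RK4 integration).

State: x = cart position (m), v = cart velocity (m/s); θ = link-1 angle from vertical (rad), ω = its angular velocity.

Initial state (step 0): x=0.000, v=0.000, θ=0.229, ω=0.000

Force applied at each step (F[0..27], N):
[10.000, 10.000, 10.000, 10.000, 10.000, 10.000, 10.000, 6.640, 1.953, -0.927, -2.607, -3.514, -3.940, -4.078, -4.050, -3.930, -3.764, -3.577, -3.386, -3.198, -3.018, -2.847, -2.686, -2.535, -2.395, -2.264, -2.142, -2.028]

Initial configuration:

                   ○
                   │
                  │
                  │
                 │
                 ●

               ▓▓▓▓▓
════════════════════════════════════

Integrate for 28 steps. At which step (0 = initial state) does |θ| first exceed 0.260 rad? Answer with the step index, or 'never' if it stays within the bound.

Answer: never

Derivation:
apply F[0]=+10.000 → step 1: x=0.002, v=0.171, θ=0.228, ω=-0.148
apply F[1]=+10.000 → step 2: x=0.007, v=0.344, θ=0.223, ω=-0.297
apply F[2]=+10.000 → step 3: x=0.015, v=0.517, θ=0.216, ω=-0.449
apply F[3]=+10.000 → step 4: x=0.028, v=0.692, θ=0.205, ω=-0.606
apply F[4]=+10.000 → step 5: x=0.043, v=0.870, θ=0.191, ω=-0.769
apply F[5]=+10.000 → step 6: x=0.062, v=1.050, θ=0.174, ω=-0.941
apply F[6]=+10.000 → step 7: x=0.085, v=1.235, θ=0.154, ω=-1.121
apply F[7]=+6.640 → step 8: x=0.111, v=1.354, θ=0.130, ω=-1.230
apply F[8]=+1.953 → step 9: x=0.138, v=1.381, θ=0.106, ω=-1.234
apply F[9]=-0.927 → step 10: x=0.166, v=1.350, θ=0.081, ω=-1.175
apply F[10]=-2.607 → step 11: x=0.192, v=1.288, θ=0.059, ω=-1.083
apply F[11]=-3.514 → step 12: x=0.217, v=1.208, θ=0.038, ω=-0.977
apply F[12]=-3.940 → step 13: x=0.240, v=1.123, θ=0.020, ω=-0.866
apply F[13]=-4.078 → step 14: x=0.262, v=1.036, θ=0.004, ω=-0.760
apply F[14]=-4.050 → step 15: x=0.282, v=0.952, θ=-0.011, ω=-0.659
apply F[15]=-3.930 → step 16: x=0.300, v=0.873, θ=-0.023, ω=-0.567
apply F[16]=-3.764 → step 17: x=0.317, v=0.798, θ=-0.033, ω=-0.484
apply F[17]=-3.577 → step 18: x=0.332, v=0.729, θ=-0.042, ω=-0.410
apply F[18]=-3.386 → step 19: x=0.346, v=0.665, θ=-0.050, ω=-0.344
apply F[19]=-3.198 → step 20: x=0.359, v=0.605, θ=-0.056, ω=-0.285
apply F[20]=-3.018 → step 21: x=0.370, v=0.551, θ=-0.061, ω=-0.233
apply F[21]=-2.847 → step 22: x=0.381, v=0.500, θ=-0.065, ω=-0.187
apply F[22]=-2.686 → step 23: x=0.390, v=0.454, θ=-0.069, ω=-0.147
apply F[23]=-2.535 → step 24: x=0.399, v=0.411, θ=-0.071, ω=-0.112
apply F[24]=-2.395 → step 25: x=0.407, v=0.371, θ=-0.073, ω=-0.082
apply F[25]=-2.264 → step 26: x=0.414, v=0.334, θ=-0.075, ω=-0.055
apply F[26]=-2.142 → step 27: x=0.420, v=0.300, θ=-0.076, ω=-0.032
apply F[27]=-2.028 → step 28: x=0.426, v=0.269, θ=-0.076, ω=-0.011
max |θ| = 0.229 ≤ 0.260 over all 29 states.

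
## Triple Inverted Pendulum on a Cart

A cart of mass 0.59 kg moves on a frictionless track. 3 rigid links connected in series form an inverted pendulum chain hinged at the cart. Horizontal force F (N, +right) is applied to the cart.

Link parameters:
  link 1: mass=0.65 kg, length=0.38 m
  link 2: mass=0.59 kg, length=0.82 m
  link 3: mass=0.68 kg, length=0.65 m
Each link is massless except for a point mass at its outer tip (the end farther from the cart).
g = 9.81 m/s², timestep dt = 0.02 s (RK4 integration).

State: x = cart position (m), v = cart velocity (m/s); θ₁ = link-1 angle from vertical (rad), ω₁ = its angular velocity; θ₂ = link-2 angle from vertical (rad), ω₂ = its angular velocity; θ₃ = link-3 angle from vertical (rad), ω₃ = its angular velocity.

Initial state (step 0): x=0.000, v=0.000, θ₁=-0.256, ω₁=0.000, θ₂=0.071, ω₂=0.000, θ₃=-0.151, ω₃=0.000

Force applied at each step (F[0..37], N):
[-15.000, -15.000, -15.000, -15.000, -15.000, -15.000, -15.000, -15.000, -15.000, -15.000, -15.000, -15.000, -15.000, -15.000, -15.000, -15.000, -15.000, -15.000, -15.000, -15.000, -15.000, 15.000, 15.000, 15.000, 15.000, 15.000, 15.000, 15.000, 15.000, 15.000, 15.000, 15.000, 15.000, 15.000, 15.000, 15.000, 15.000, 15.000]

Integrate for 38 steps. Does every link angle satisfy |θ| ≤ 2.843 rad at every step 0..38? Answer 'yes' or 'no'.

apply F[0]=-15.000 → step 1: x=-0.003, v=-0.328, θ₁=-0.252, ω₁=0.367, θ₂=0.074, ω₂=0.317, θ₃=-0.152, ω₃=-0.150
apply F[1]=-15.000 → step 2: x=-0.013, v=-0.664, θ₁=-0.241, ω₁=0.770, θ₂=0.084, ω₂=0.629, θ₃=-0.157, ω₃=-0.302
apply F[2]=-15.000 → step 3: x=-0.030, v=-1.017, θ₁=-0.221, ω₁=1.247, θ₂=0.099, ω₂=0.930, θ₃=-0.165, ω₃=-0.458
apply F[3]=-15.000 → step 4: x=-0.054, v=-1.396, θ₁=-0.190, ω₁=1.845, θ₂=0.121, ω₂=1.209, θ₃=-0.175, ω₃=-0.614
apply F[4]=-15.000 → step 5: x=-0.086, v=-1.813, θ₁=-0.146, ω₁=2.620, θ₂=0.147, ω₂=1.446, θ₃=-0.189, ω₃=-0.760
apply F[5]=-15.000 → step 6: x=-0.127, v=-2.275, θ₁=-0.084, ω₁=3.629, θ₂=0.178, ω₂=1.609, θ₃=-0.206, ω₃=-0.872
apply F[6]=-15.000 → step 7: x=-0.177, v=-2.775, θ₁=0.001, ω₁=4.893, θ₂=0.211, ω₂=1.653, θ₃=-0.223, ω₃=-0.899
apply F[7]=-15.000 → step 8: x=-0.238, v=-3.265, θ₁=0.113, ω₁=6.283, θ₂=0.243, ω₂=1.552, θ₃=-0.240, ω₃=-0.766
apply F[8]=-15.000 → step 9: x=-0.307, v=-3.642, θ₁=0.251, ω₁=7.431, θ₂=0.272, ω₂=1.367, θ₃=-0.253, ω₃=-0.426
apply F[9]=-15.000 → step 10: x=-0.382, v=-3.839, θ₁=0.406, ω₁=8.030, θ₂=0.298, ω₂=1.241, θ₃=-0.257, ω₃=0.046
apply F[10]=-15.000 → step 11: x=-0.460, v=-3.899, θ₁=0.569, ω₁=8.170, θ₂=0.323, ω₂=1.255, θ₃=-0.251, ω₃=0.524
apply F[11]=-15.000 → step 12: x=-0.538, v=-3.891, θ₁=0.731, ω₁=8.098, θ₂=0.349, ω₂=1.393, θ₃=-0.236, ω₃=0.947
apply F[12]=-15.000 → step 13: x=-0.615, v=-3.857, θ₁=0.892, ω₁=7.970, θ₂=0.379, ω₂=1.616, θ₃=-0.213, ω₃=1.313
apply F[13]=-15.000 → step 14: x=-0.692, v=-3.811, θ₁=1.050, ω₁=7.843, θ₂=0.414, ω₂=1.897, θ₃=-0.184, ω₃=1.635
apply F[14]=-15.000 → step 15: x=-0.768, v=-3.757, θ₁=1.206, ω₁=7.734, θ₂=0.455, ω₂=2.219, θ₃=-0.148, ω₃=1.929
apply F[15]=-15.000 → step 16: x=-0.842, v=-3.699, θ₁=1.360, ω₁=7.639, θ₂=0.503, ω₂=2.572, θ₃=-0.107, ω₃=2.208
apply F[16]=-15.000 → step 17: x=-0.916, v=-3.637, θ₁=1.512, ω₁=7.547, θ₂=0.559, ω₂=2.952, θ₃=-0.060, ω₃=2.482
apply F[17]=-15.000 → step 18: x=-0.988, v=-3.573, θ₁=1.662, ω₁=7.441, θ₂=0.622, ω₂=3.354, θ₃=-0.007, ω₃=2.762
apply F[18]=-15.000 → step 19: x=-1.059, v=-3.513, θ₁=1.809, ω₁=7.297, θ₂=0.693, ω₂=3.774, θ₃=0.051, ω₃=3.056
apply F[19]=-15.000 → step 20: x=-1.128, v=-3.463, θ₁=1.953, ω₁=7.082, θ₂=0.773, ω₂=4.206, θ₃=0.115, ω₃=3.374
apply F[20]=-15.000 → step 21: x=-1.197, v=-3.433, θ₁=2.092, ω₁=6.753, θ₂=0.861, ω₂=4.642, θ₃=0.186, ω₃=3.726
apply F[21]=+15.000 → step 22: x=-1.260, v=-2.849, θ₁=2.233, ω₁=7.390, θ₂=0.953, ω₂=4.568, θ₃=0.263, ω₃=4.004
apply F[22]=+15.000 → step 23: x=-1.311, v=-2.194, θ₁=2.389, ω₁=8.236, θ₂=1.044, ω₂=4.591, θ₃=0.346, ω₃=4.301
apply F[23]=+15.000 → step 24: x=-1.347, v=-1.458, θ₁=2.564, ω₁=9.304, θ₂=1.138, ω₂=4.781, θ₃=0.435, ω₃=4.628
apply F[24]=+15.000 → step 25: x=-1.368, v=-0.657, θ₁=2.762, ω₁=10.538, θ₂=1.238, ω₂=5.246, θ₃=0.532, ω₃=4.992
apply F[25]=+15.000 → step 26: x=-1.374, v=0.115, θ₁=2.984, ω₁=11.652, θ₂=1.350, ω₂=6.085, θ₃=0.635, ω₃=5.402
apply F[26]=+15.000 → step 27: x=-1.365, v=0.671, θ₁=3.223, ω₁=12.027, θ₂=1.483, ω₂=7.208, θ₃=0.748, ω₃=5.876
apply F[27]=+15.000 → step 28: x=-1.349, v=0.927, θ₁=3.457, ω₁=11.248, θ₂=1.638, ω₂=8.200, θ₃=0.871, ω₃=6.478
apply F[28]=+15.000 → step 29: x=-1.329, v=1.041, θ₁=3.667, ω₁=9.652, θ₂=1.808, ω₂=8.725, θ₃=1.008, ω₃=7.260
apply F[29]=+15.000 → step 30: x=-1.307, v=1.173, θ₁=3.841, ω₁=7.726, θ₂=1.983, ω₂=8.783, θ₃=1.163, ω₃=8.191
apply F[30]=+15.000 → step 31: x=-1.282, v=1.370, θ₁=3.976, ω₁=5.686, θ₂=2.157, ω₂=8.501, θ₃=1.337, ω₃=9.197
apply F[31]=+15.000 → step 32: x=-1.252, v=1.618, θ₁=4.068, ω₁=3.571, θ₂=2.322, ω₂=7.989, θ₃=1.531, ω₃=10.212
apply F[32]=+15.000 → step 33: x=-1.217, v=1.882, θ₁=4.118, ω₁=1.354, θ₂=2.475, ω₂=7.344, θ₃=1.745, ω₃=11.198
apply F[33]=+15.000 → step 34: x=-1.177, v=2.114, θ₁=4.121, ω₁=-1.049, θ₂=2.615, ω₂=6.669, θ₃=1.978, ω₃=12.142
apply F[34]=+15.000 → step 35: x=-1.133, v=2.246, θ₁=4.073, ω₁=-3.826, θ₂=2.743, ω₂=6.116, θ₃=2.230, ω₃=13.048
apply F[35]=+15.000 → step 36: x=-1.089, v=2.148, θ₁=3.963, ω₁=-7.419, θ₂=2.863, ω₂=5.941, θ₃=2.500, ω₃=13.925
apply F[36]=+15.000 → step 37: x=-1.051, v=1.481, θ₁=3.763, ω₁=-13.139, θ₂=2.986, ω₂=6.680, θ₃=2.787, ω₃=14.802
apply F[37]=+15.000 → step 38: x=-1.041, v=-1.015, θ₁=3.390, ω₁=-26.140, θ₂=3.146, ω₂=9.716, θ₃=3.093, ω₃=15.841
Max |angle| over trajectory = 4.121 rad; bound = 2.843 → exceeded.

Answer: no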